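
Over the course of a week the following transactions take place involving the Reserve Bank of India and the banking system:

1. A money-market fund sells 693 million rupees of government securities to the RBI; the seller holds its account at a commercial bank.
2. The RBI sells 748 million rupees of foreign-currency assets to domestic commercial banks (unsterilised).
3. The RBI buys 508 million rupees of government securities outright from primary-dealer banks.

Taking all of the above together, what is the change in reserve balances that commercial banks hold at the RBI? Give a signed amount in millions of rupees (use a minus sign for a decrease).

+453 million

RBI balance sheet:
  Assets:      Securities +1201M, Foreign assets −748M
  Liabilities: Bank reserves +453M
So the change in reserve balances that commercial banks hold at the RBI is +453 million.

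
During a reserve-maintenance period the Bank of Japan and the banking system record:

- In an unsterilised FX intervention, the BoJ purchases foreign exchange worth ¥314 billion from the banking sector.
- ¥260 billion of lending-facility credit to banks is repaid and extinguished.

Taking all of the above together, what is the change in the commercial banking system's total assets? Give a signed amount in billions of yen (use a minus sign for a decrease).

-¥260 billion

BoJ balance sheet:
  Assets:      Loans to banks −¥260B, Foreign assets +¥314B
  Liabilities: Bank reserves +¥54B
Commercial banking system:
  Assets:      Reserves at CB +¥54B, Foreign assets −¥314B
  Liabilities: Borrowings from CB −¥260B
Change in total bank assets = -¥260 billion.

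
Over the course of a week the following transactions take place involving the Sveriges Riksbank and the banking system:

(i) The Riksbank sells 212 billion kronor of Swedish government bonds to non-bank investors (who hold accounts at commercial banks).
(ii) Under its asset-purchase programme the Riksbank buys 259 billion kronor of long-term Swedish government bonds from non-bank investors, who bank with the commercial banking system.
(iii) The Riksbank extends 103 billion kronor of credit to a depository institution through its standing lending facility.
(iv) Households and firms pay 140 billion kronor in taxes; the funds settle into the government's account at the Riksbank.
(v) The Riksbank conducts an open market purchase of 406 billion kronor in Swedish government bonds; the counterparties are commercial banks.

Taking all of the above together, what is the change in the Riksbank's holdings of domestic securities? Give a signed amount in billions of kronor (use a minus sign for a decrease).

+453 billion

Asset sale (to non-banks) 212 billion kronor: securities removed from the Riksbank's portfolio → −212B.
Asset purchase (from non-banks) 259 billion kronor: securities added to the Riksbank's portfolio → +259B.
Discount-window loan 103 billion kronor: the Riksbank's securities portfolio is untouched → 0.
Government account inflow 140 billion kronor: the Riksbank's securities portfolio is untouched → 0.
OMO purchase (from banks) 406 billion kronor: securities added to the Riksbank's portfolio → +406B.
Net: −212 + 259 + 0 + 0 + 406 = +453 billion.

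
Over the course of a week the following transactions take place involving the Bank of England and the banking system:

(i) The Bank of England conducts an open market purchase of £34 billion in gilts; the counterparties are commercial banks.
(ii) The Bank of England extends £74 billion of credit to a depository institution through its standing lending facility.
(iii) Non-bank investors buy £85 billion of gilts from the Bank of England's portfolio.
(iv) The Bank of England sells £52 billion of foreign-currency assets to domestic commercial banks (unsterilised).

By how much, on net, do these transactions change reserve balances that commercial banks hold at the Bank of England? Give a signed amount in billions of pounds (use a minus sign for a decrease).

OMO purchase (from banks) £34 billion: the Bank of England pays by crediting reserve accounts → +£34B.
Discount-window loan £74 billion: the loan is credited to the bank's reserve account → +£74B.
Asset sale (to non-banks) £85 billion: the non-bank buyers' banks settle from reserves → −£85B.
FX sale £52 billion: the buying banks pay out of their reserve balances → −£52B.
Net: 34 + 74 − 85 − 52 = -£29 billion.

-£29 billion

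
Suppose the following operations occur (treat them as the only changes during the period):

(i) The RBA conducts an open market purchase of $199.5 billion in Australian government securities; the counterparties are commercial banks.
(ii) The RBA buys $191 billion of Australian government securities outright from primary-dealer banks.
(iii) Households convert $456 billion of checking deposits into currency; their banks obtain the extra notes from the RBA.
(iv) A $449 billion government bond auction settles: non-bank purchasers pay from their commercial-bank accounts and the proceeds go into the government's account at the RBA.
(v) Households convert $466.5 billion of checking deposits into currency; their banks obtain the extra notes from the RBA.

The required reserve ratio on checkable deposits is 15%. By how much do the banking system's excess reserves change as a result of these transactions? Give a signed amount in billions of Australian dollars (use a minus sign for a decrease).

OMO purchase (from banks) $199.5 billion: reserves +$199.5B, deposits 0.
OMO purchase (from banks) $191 billion: reserves +$191B, deposits 0.
Currency withdrawal $456 billion: reserves −$456B, deposits −$456B.
Government account inflow $449 billion: reserves −$449B, deposits −$449B.
Currency withdrawal $466.5 billion: reserves −$466.5B, deposits −$466.5B.
Totals: Δreserves = −$981B, Δdeposits = −$1371.5B.
Δrequired reserves = 15% × −$1371.5B = −$205.725B.
Δexcess reserves = Δreserves − Δrequired = −$981B − (−$205.725B) = -$775.275 billion.

-$775.275 billion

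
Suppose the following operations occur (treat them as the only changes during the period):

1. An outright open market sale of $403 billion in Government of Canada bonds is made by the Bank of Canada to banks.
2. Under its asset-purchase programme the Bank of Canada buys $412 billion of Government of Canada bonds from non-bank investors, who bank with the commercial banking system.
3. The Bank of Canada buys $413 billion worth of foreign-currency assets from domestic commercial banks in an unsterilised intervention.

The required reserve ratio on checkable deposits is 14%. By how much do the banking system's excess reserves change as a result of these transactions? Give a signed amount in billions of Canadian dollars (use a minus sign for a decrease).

OMO sale (to banks) $403 billion: reserves −$403B, deposits 0.
Asset purchase (from non-banks) $412 billion: reserves +$412B, deposits +$412B.
FX purchase $413 billion: reserves +$413B, deposits 0.
Totals: Δreserves = +$422B, Δdeposits = +$412B.
Δrequired reserves = 14% × +$412B = +$57.68B.
Δexcess reserves = Δreserves − Δrequired = +$422B − (+$57.68B) = +$364.32 billion.

+$364.32 billion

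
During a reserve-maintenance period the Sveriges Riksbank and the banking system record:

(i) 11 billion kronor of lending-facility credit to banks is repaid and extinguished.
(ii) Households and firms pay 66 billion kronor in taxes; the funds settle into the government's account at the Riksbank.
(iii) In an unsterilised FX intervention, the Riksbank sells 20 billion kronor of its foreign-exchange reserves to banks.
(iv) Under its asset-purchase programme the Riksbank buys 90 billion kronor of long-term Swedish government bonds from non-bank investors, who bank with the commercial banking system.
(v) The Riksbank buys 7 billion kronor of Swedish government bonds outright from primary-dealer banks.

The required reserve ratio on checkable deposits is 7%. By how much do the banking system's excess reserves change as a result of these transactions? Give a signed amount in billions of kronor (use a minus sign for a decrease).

-1.68 billion

Discount-window repayment 11 billion kronor: reserves −11B, deposits 0.
Government account inflow 66 billion kronor: reserves −66B, deposits −66B.
FX sale 20 billion kronor: reserves −20B, deposits 0.
Asset purchase (from non-banks) 90 billion kronor: reserves +90B, deposits +90B.
OMO purchase (from banks) 7 billion kronor: reserves +7B, deposits 0.
Totals: Δreserves = 0, Δdeposits = +24B.
Δrequired reserves = 7% × +24B = +1.68B.
Δexcess reserves = Δreserves − Δrequired = 0 − (+1.68B) = -1.68 billion.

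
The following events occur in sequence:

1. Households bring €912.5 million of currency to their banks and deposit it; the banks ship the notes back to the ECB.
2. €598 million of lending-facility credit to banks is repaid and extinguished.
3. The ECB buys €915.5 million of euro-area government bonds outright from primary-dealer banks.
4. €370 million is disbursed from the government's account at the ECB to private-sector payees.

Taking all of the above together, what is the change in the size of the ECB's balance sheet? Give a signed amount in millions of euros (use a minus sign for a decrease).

+€317.5 million

ECB balance sheet:
  Assets:      Securities +€915.5M, Loans to banks −€598M
  Liabilities: Bank reserves +€1600M, Currency in circulation −€912.5M, Government deposits −€370M
Change in total ECB assets = +€317.5 million.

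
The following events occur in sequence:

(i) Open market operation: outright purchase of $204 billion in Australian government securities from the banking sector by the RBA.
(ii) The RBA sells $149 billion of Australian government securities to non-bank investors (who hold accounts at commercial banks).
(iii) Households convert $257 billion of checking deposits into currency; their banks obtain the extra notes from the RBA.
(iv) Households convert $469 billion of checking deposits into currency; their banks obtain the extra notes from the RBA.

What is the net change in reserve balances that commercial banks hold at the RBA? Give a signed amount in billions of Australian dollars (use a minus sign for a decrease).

OMO purchase (from banks) $204 billion: the RBA pays by crediting reserve accounts → +$204B.
Asset sale (to non-banks) $149 billion: the non-bank buyers' banks settle from reserves → −$149B.
Currency withdrawal $257 billion: banks swap reserves for currency → −$257B.
Currency withdrawal $469 billion: banks swap reserves for currency → −$469B.
Net: 204 − 149 − 257 − 469 = -$671 billion.

-$671 billion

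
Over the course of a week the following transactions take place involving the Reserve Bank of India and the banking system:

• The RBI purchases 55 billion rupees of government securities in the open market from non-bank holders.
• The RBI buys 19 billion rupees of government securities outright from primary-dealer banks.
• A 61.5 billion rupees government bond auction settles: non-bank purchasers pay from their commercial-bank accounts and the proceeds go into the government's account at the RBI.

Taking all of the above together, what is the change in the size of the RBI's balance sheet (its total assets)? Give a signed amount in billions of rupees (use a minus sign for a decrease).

RBI balance sheet:
  Assets:      Securities +74B
  Liabilities: Bank reserves +12.5B, Government deposits +61.5B
Commercial banking system:
  Assets:      Reserves at CB +12.5B, Securities −19B
  Liabilities: Checkable deposits −6.5B
Change in total RBI assets = +74 billion.

+74 billion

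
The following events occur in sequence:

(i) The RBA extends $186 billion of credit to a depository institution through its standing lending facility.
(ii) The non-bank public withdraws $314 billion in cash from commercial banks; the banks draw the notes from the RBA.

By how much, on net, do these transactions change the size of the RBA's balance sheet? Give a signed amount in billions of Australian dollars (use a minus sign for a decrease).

+$186 billion

Discount-window loan $186 billion: an RBA asset is acquired → +$186B.
Currency withdrawal $314 billion: only the composition of liabilities changes → 0.
Net: 186 + 0 = +$186 billion.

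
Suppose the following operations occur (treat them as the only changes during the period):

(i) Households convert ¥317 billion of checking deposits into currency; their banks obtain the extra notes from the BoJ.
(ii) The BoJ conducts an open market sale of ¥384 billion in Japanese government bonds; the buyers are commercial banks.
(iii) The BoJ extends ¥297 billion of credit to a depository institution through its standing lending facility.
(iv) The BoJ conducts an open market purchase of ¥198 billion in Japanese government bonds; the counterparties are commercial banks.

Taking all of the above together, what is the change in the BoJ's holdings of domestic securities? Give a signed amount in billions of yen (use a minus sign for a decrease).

Currency withdrawal ¥317 billion: the BoJ's securities portfolio is untouched → 0.
OMO sale (to banks) ¥384 billion: securities removed from the BoJ's portfolio → −¥384B.
Discount-window loan ¥297 billion: the BoJ's securities portfolio is untouched → 0.
OMO purchase (from banks) ¥198 billion: securities added to the BoJ's portfolio → +¥198B.
Net: 0 − 384 + 0 + 198 = -¥186 billion.

-¥186 billion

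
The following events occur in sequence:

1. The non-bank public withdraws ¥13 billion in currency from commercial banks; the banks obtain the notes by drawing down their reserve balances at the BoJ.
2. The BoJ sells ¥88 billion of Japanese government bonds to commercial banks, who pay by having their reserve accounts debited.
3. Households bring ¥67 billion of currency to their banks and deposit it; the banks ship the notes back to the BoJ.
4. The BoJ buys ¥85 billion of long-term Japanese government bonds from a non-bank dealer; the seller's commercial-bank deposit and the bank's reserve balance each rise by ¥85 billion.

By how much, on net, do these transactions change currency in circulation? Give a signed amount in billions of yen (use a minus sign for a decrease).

BoJ balance sheet:
  Assets:      Securities −¥3B
  Liabilities: Bank reserves +¥51B, Currency in circulation −¥54B
Commercial banking system:
  Assets:      Reserves at CB +¥51B, Securities +¥88B
  Liabilities: Checkable deposits +¥139B
So the change in currency in circulation is -¥54 billion.

-¥54 billion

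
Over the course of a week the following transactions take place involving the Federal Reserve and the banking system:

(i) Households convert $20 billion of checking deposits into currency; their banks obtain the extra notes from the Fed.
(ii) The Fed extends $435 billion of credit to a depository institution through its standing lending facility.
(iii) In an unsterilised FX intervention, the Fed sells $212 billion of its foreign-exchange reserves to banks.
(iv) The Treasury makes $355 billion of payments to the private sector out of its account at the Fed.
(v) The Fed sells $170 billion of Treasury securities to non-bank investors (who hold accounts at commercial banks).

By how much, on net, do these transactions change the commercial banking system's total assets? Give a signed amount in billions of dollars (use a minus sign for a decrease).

Fed balance sheet:
  Assets:      Securities −$170B, Loans to banks +$435B, Foreign assets −$212B
  Liabilities: Bank reserves +$388B, Currency in circulation +$20B, Government deposits −$355B
Commercial banking system:
  Assets:      Reserves at CB +$388B, Foreign assets +$212B
  Liabilities: Checkable deposits +$165B, Borrowings from CB +$435B
Change in total bank assets = +$600 billion.

+$600 billion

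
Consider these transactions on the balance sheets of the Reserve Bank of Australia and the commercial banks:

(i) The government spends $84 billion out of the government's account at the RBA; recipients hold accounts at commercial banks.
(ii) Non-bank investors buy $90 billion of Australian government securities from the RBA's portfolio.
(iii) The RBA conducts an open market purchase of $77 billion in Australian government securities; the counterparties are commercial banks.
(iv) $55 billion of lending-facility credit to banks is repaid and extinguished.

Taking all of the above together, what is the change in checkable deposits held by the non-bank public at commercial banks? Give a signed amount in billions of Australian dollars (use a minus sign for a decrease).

RBA balance sheet:
  Assets:      Securities −$13B, Loans to banks −$55B
  Liabilities: Bank reserves +$16B, Government deposits −$84B
Commercial banking system:
  Assets:      Reserves at CB +$16B, Securities −$77B
  Liabilities: Checkable deposits −$6B, Borrowings from CB −$55B
So the change in checkable deposits held by the non-bank public at commercial banks is -$6 billion.

-$6 billion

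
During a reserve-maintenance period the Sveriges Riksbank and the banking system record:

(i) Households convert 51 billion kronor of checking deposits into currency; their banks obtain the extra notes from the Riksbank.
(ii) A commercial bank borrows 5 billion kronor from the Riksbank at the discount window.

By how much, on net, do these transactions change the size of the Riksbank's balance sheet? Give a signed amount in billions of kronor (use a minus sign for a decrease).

Riksbank balance sheet:
  Assets:      Loans to banks +5B
  Liabilities: Bank reserves −46B, Currency in circulation +51B
Change in total Riksbank assets = +5 billion.

+5 billion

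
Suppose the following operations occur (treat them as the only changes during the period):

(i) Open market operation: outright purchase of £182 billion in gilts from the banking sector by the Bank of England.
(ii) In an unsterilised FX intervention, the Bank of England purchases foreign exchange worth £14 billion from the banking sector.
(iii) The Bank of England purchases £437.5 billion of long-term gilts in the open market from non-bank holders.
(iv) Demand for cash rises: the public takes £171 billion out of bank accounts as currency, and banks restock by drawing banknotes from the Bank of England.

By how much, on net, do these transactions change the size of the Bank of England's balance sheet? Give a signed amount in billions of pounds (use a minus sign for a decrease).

+£633.5 billion

Bank of England balance sheet:
  Assets:      Securities +£619.5B, Foreign assets +£14B
  Liabilities: Bank reserves +£462.5B, Currency in circulation +£171B
Commercial banking system:
  Assets:      Reserves at CB +£462.5B, Securities −£182B, Foreign assets −£14B
  Liabilities: Checkable deposits +£266.5B
Change in total Bank of England assets = +£633.5 billion.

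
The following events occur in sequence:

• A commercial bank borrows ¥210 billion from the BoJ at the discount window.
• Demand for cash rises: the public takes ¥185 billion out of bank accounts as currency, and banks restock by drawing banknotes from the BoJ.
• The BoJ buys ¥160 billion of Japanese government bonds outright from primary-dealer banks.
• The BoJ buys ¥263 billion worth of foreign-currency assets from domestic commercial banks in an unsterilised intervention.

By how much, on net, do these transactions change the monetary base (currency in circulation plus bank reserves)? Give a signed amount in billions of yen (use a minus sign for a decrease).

Discount-window loan ¥210 billion: BoJ balance sheet expands → +¥210B.
Currency withdrawal ¥185 billion: just a shift between currency and reserves — both are base money → 0.
OMO purchase (from banks) ¥160 billion: BoJ balance sheet expands → +¥160B.
FX purchase ¥263 billion: BoJ balance sheet expands → +¥263B.
Net: 210 + 0 + 160 + 263 = +¥633 billion.

+¥633 billion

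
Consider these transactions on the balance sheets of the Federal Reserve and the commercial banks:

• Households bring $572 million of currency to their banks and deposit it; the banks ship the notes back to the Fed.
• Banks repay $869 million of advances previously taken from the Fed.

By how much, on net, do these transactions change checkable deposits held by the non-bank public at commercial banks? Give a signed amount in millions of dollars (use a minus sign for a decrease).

+$572 million

Fed balance sheet:
  Assets:      Loans to banks −$869M
  Liabilities: Bank reserves −$297M, Currency in circulation −$572M
Commercial banking system:
  Assets:      Reserves at CB −$297M
  Liabilities: Checkable deposits +$572M, Borrowings from CB −$869M
So the change in checkable deposits held by the non-bank public at commercial banks is +$572 million.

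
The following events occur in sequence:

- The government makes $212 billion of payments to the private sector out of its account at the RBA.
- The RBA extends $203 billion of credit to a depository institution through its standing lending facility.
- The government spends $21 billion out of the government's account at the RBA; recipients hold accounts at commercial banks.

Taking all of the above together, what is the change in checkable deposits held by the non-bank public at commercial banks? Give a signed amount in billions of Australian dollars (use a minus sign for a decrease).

+$233 billion

RBA balance sheet:
  Assets:      Loans to banks +$203B
  Liabilities: Bank reserves +$436B, Government deposits −$233B
Commercial banking system:
  Assets:      Reserves at CB +$436B
  Liabilities: Checkable deposits +$233B, Borrowings from CB +$203B
So the change in checkable deposits held by the non-bank public at commercial banks is +$233 billion.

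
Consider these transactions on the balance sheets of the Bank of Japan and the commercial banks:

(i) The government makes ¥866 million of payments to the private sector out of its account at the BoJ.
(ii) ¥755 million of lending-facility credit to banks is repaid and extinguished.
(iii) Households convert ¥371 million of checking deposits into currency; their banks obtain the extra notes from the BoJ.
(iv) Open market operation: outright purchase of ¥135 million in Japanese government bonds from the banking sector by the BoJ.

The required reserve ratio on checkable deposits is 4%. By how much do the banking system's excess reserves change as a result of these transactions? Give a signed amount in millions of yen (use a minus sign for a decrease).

-¥144.8 million

Government spending ¥866 million: reserves +¥866M, deposits +¥866M.
Discount-window repayment ¥755 million: reserves −¥755M, deposits 0.
Currency withdrawal ¥371 million: reserves −¥371M, deposits −¥371M.
OMO purchase (from banks) ¥135 million: reserves +¥135M, deposits 0.
Totals: Δreserves = −¥125M, Δdeposits = +¥495M.
Δrequired reserves = 4% × +¥495M = +¥19.8M.
Δexcess reserves = Δreserves − Δrequired = −¥125M − (+¥19.8M) = -¥144.8 million.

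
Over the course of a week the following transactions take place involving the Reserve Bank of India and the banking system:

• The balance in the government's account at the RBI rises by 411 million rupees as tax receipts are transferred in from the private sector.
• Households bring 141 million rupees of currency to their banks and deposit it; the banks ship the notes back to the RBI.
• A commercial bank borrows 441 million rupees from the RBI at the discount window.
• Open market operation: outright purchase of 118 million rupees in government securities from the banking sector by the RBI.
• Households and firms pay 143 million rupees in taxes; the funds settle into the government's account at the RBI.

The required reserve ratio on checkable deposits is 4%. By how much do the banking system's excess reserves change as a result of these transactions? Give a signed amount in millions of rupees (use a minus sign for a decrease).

+162.52 million

Government account inflow 411 million rupees: reserves −411M, deposits −411M.
Currency deposit 141 million rupees: reserves +141M, deposits +141M.
Discount-window loan 441 million rupees: reserves +441M, deposits 0.
OMO purchase (from banks) 118 million rupees: reserves +118M, deposits 0.
Government account inflow 143 million rupees: reserves −143M, deposits −143M.
Totals: Δreserves = +146M, Δdeposits = −413M.
Δrequired reserves = 4% × −413M = −16.52M.
Δexcess reserves = Δreserves − Δrequired = +146M − (−16.52M) = +162.52 million.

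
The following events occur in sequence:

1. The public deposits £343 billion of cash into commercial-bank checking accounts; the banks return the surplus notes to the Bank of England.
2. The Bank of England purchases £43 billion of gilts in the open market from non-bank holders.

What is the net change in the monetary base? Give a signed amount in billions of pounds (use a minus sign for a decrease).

+£43 billion

Currency deposit £343 billion: just a shift between currency and reserves — both are base money → 0.
Asset purchase (from non-banks) £43 billion: Bank of England balance sheet expands → +£43B.
Net: 0 + 43 = +£43 billion.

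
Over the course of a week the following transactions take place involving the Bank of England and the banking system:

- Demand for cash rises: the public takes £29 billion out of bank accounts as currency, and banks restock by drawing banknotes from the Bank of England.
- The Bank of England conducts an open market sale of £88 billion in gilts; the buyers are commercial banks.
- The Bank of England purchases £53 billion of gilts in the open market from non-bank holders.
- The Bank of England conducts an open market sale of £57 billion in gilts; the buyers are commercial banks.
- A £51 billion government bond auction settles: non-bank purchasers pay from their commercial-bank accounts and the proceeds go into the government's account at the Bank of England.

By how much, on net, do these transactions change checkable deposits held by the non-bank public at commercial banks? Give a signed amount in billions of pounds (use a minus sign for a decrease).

Currency withdrawal £29 billion: non-bank counterparties' bank balances fall → −£29B.
OMO sale (to banks) £88 billion: the counterparty is a bank, so public deposits are unchanged → 0.
Asset purchase (from non-banks) £53 billion: non-bank counterparties' bank balances rise → +£53B.
OMO sale (to banks) £57 billion: the counterparty is a bank, so public deposits are unchanged → 0.
Government account inflow £51 billion: non-bank counterparties' bank balances fall → −£51B.
Net: −29 + 0 + 53 + 0 − 51 = -£27 billion.

-£27 billion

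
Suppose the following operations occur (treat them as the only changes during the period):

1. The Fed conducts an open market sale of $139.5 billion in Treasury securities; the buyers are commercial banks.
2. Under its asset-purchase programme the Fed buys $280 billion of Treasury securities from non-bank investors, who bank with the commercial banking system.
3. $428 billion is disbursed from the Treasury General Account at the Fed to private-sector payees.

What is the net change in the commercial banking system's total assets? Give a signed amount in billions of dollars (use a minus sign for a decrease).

Fed balance sheet:
  Assets:      Securities +$140.5B
  Liabilities: Bank reserves +$568.5B, Government deposits −$428B
Commercial banking system:
  Assets:      Reserves at CB +$568.5B, Securities +$139.5B
  Liabilities: Checkable deposits +$708B
Change in total bank assets = +$708 billion.

+$708 billion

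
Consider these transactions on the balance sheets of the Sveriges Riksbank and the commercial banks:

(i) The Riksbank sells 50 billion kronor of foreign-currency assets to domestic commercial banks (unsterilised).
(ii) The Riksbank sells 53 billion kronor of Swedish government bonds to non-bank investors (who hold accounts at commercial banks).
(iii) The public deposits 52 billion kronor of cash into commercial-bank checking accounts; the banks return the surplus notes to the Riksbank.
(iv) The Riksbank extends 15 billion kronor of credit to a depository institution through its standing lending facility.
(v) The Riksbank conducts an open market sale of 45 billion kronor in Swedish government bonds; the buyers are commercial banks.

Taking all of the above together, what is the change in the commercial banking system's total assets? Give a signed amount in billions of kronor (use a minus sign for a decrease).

FX sale 50 billion kronor: just an asset swap on bank balance sheets → 0.
Asset sale (to non-banks) 53 billion kronor: bank balance sheets shrink → −53B.
Currency deposit 52 billion kronor: bank balance sheets expand → +52B.
Discount-window loan 15 billion kronor: bank balance sheets expand → +15B.
OMO sale (to banks) 45 billion kronor: just an asset swap on bank balance sheets → 0.
Net: 0 − 53 + 52 + 15 + 0 = +14 billion.

+14 billion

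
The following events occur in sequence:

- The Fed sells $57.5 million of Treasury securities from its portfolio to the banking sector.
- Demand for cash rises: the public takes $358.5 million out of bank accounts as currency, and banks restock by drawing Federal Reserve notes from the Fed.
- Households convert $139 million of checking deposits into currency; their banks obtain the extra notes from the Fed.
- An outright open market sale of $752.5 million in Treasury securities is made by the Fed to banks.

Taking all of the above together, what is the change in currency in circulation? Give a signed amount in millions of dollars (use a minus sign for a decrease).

+$497.5 million

OMO sale (to banks) $57.5 million: no currency enters or leaves circulation → 0.
Currency withdrawal $358.5 million: notes leave the central bank → +$358.5M.
Currency withdrawal $139 million: notes leave the central bank → +$139M.
OMO sale (to banks) $752.5 million: no currency enters or leaves circulation → 0.
Net: 0 + 358.5 + 139 + 0 = +$497.5 million.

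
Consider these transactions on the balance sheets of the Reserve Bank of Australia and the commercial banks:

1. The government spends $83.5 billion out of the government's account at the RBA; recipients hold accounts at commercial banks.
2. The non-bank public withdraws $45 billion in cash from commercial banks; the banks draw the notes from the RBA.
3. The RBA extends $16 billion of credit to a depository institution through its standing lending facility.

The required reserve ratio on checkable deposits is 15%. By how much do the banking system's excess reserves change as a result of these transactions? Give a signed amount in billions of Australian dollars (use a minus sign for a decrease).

+$48.725 billion

Government spending $83.5 billion: reserves +$83.5B, deposits +$83.5B.
Currency withdrawal $45 billion: reserves −$45B, deposits −$45B.
Discount-window loan $16 billion: reserves +$16B, deposits 0.
Totals: Δreserves = +$54.5B, Δdeposits = +$38.5B.
Δrequired reserves = 15% × +$38.5B = +$5.775B.
Δexcess reserves = Δreserves − Δrequired = +$54.5B − (+$5.775B) = +$48.725 billion.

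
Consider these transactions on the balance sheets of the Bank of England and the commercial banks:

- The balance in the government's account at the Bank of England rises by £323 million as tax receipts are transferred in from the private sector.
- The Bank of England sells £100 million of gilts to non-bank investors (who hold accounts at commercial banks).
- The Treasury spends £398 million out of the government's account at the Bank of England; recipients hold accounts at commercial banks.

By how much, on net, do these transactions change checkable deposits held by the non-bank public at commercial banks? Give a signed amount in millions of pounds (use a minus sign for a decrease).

Government account inflow £323 million: non-bank counterparties' bank balances fall → −£323M.
Asset sale (to non-banks) £100 million: non-bank counterparties' bank balances fall → −£100M.
Government spending £398 million: non-bank counterparties' bank balances rise → +£398M.
Net: −323 − 100 + 398 = -£25 million.

-£25 million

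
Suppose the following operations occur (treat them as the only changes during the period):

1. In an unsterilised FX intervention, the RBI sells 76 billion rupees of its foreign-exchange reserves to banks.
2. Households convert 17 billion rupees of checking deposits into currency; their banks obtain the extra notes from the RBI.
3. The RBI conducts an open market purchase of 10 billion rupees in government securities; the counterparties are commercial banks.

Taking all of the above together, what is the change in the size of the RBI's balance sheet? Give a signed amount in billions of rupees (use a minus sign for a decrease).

-66 billion

FX sale 76 billion rupees: an RBI asset is shed → −76B.
Currency withdrawal 17 billion rupees: only the composition of liabilities changes → 0.
OMO purchase (from banks) 10 billion rupees: an RBI asset is acquired → +10B.
Net: −76 + 0 + 10 = -66 billion.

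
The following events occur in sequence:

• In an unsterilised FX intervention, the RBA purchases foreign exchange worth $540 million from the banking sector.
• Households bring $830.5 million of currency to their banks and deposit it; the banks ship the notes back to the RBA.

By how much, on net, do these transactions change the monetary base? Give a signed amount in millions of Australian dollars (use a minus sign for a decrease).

FX purchase $540 million: RBA balance sheet expands → +$540M.
Currency deposit $830.5 million: just a shift between currency and reserves — both are base money → 0.
Net: 540 + 0 = +$540 million.

+$540 million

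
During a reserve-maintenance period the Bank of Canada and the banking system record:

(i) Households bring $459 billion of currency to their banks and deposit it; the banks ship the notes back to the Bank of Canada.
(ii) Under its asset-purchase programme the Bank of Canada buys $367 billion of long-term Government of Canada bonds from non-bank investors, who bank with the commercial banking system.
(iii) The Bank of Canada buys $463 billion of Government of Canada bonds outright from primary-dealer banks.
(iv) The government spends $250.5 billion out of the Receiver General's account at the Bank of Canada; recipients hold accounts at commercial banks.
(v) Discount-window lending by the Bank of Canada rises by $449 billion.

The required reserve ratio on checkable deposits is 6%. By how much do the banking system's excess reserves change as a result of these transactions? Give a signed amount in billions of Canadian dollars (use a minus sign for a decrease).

Currency deposit $459 billion: reserves +$459B, deposits +$459B.
Asset purchase (from non-banks) $367 billion: reserves +$367B, deposits +$367B.
OMO purchase (from banks) $463 billion: reserves +$463B, deposits 0.
Government spending $250.5 billion: reserves +$250.5B, deposits +$250.5B.
Discount-window loan $449 billion: reserves +$449B, deposits 0.
Totals: Δreserves = +$1988.5B, Δdeposits = +$1076.5B.
Δrequired reserves = 6% × +$1076.5B = +$64.59B.
Δexcess reserves = Δreserves − Δrequired = +$1988.5B − (+$64.59B) = +$1923.91 billion.

+$1923.91 billion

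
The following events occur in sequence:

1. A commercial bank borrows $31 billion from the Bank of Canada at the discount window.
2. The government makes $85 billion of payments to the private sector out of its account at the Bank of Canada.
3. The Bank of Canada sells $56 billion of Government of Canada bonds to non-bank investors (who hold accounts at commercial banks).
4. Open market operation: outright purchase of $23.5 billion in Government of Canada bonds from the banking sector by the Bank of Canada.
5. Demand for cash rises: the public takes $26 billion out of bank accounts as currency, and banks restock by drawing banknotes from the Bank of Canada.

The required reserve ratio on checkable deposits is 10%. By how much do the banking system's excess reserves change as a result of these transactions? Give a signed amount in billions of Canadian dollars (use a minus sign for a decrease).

+$57.2 billion

Discount-window loan $31 billion: reserves +$31B, deposits 0.
Government spending $85 billion: reserves +$85B, deposits +$85B.
Asset sale (to non-banks) $56 billion: reserves −$56B, deposits −$56B.
OMO purchase (from banks) $23.5 billion: reserves +$23.5B, deposits 0.
Currency withdrawal $26 billion: reserves −$26B, deposits −$26B.
Totals: Δreserves = +$57.5B, Δdeposits = +$3B.
Δrequired reserves = 10% × +$3B = +$0.3B.
Δexcess reserves = Δreserves − Δrequired = +$57.5B − (+$0.3B) = +$57.2 billion.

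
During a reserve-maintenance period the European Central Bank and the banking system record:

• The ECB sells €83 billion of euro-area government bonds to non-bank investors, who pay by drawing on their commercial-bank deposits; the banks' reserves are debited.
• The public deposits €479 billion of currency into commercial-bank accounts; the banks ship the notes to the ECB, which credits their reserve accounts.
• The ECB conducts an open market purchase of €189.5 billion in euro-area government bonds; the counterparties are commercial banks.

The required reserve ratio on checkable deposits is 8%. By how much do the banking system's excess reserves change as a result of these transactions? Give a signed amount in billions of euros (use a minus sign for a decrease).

+€553.82 billion

Asset sale (to non-banks) €83 billion: reserves −€83B, deposits −€83B.
Currency deposit €479 billion: reserves +€479B, deposits +€479B.
OMO purchase (from banks) €189.5 billion: reserves +€189.5B, deposits 0.
Totals: Δreserves = +€585.5B, Δdeposits = +€396B.
Δrequired reserves = 8% × +€396B = +€31.68B.
Δexcess reserves = Δreserves − Δrequired = +€585.5B − (+€31.68B) = +€553.82 billion.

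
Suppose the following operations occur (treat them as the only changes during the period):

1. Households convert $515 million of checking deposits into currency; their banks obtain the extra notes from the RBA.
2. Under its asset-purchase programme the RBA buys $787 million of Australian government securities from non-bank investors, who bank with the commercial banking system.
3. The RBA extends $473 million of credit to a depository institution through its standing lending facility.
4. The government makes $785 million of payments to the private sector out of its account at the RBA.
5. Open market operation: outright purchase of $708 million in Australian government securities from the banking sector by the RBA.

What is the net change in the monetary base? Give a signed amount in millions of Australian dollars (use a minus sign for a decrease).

RBA balance sheet:
  Assets:      Securities +$1495M, Loans to banks +$473M
  Liabilities: Bank reserves +$2238M, Currency in circulation +$515M, Government deposits −$785M
Monetary base = currency + reserves: +$515M + (+$2238M) = +$2753 million.

+$2753 million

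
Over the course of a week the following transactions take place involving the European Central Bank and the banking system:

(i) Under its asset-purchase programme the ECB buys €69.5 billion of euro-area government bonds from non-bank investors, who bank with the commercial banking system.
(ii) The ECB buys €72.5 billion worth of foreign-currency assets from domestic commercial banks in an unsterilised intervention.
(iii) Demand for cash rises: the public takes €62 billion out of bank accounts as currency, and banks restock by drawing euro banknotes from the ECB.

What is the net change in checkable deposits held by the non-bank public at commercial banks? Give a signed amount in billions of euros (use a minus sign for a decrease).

ECB balance sheet:
  Assets:      Securities +€69.5B, Foreign assets +€72.5B
  Liabilities: Bank reserves +€80B, Currency in circulation +€62B
Commercial banking system:
  Assets:      Reserves at CB +€80B, Foreign assets −€72.5B
  Liabilities: Checkable deposits +€7.5B
So the change in checkable deposits held by the non-bank public at commercial banks is +€7.5 billion.

+€7.5 billion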